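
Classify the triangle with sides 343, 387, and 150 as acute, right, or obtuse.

Compare the square of the longest side to the sum of squares of the other two: 150² + 343² = 140149 < 149769 = 387².

obtuse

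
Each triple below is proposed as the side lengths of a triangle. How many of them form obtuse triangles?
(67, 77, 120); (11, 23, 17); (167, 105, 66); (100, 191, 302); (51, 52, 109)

3

(67,77,120): 67²+77² = 10418 < 14400 = 120² → obtuse
(11,23,17): 11²+17² = 410 < 529 = 23² → obtuse
(167,105,66): 66²+105² = 15381 < 27889 = 167² → obtuse
(100,191,302): 100+191 ≤ 302, not a triangle
(51,52,109): 51+52 ≤ 109, not a triangle
3 of the 5 are obtuse.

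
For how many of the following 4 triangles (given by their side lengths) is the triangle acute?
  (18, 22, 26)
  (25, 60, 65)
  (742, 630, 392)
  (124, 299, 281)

(18,22,26): 18²+22² = 808 > 676 = 26² → acute
(25,60,65): 25²+60² = 4225 = 65² → right
(742,630,392): 392²+630² = 550564 = 742² → right
(124,299,281): 124²+281² = 94337 > 89401 = 299² → acute
2 of the 4 are acute.

2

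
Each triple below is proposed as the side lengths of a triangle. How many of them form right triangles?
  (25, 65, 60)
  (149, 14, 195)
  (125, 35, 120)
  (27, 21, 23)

2

(25,65,60): 25²+60² = 4225 = 65² → right
(149,14,195): 14+149 ≤ 195, not a triangle
(125,35,120): 35²+120² = 15625 = 125² → right
(27,21,23): 21²+23² = 970 > 729 = 27² → acute
2 of the 4 are right.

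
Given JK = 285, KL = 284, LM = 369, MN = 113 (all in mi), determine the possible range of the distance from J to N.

0 ≤ JN ≤ 1051 mi

The maximum is all hops collinear in one direction: 285 + 284 + 369 + 113 = 1051.
The longest hop is 369; the others sum to 682. Since 369 ≤ 682, the path can fold back on itself completely, so the minimum distance is 0.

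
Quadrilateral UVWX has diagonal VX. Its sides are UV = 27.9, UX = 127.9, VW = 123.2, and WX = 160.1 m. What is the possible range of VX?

From triangle UVX: |27.9 − 127.9| < VX < 27.9 + 127.9, i.e. 100.0 < VX < 155.8.
From triangle WVX: 36.9 < VX < 283.3.
Both must hold, so VX lies in the intersection.

100.0 < VX < 155.8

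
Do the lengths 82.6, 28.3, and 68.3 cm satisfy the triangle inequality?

The longest side is 82.6, and the other two sum to 96.6.
Since 96.6 > 82.6, the triangle inequality holds.

Yes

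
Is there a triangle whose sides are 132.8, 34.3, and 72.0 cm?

The longest side is 132.8, but the other two sum to only 106.3.
106.3 < 132.8, so the triangle inequality fails.

No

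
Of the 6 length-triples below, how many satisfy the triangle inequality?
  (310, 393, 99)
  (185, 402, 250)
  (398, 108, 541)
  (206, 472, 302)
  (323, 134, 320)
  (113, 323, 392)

(99,310,393): 99+310 > 393 → valid
(185,250,402): 185+250 > 402 → valid
(108,398,541): 108+398 ≤ 541 → not valid
(206,302,472): 206+302 > 472 → valid
(134,320,323): 134+320 > 323 → valid
(113,323,392): 113+323 > 392 → valid
5 of the 6 triples form a triangle.

5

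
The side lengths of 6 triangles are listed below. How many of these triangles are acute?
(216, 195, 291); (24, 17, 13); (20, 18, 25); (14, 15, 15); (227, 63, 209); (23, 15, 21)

(216,195,291): 195²+216² = 84681 = 291² → right
(24,17,13): 13²+17² = 458 < 576 = 24² → obtuse
(20,18,25): 18²+20² = 724 > 625 = 25² → acute
(14,15,15): 14²+15² = 421 > 225 = 15² → acute
(227,63,209): 63²+209² = 47650 < 51529 = 227² → obtuse
(23,15,21): 15²+21² = 666 > 529 = 23² → acute
3 of the 6 are acute.

3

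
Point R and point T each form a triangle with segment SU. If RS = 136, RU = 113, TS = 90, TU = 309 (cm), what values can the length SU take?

From triangle RSU: |136 − 113| < SU < 136 + 113, i.e. 23 < SU < 249.
From triangle TSU: 219 < SU < 399.
Both must hold, so SU lies in the intersection.

219 < SU < 249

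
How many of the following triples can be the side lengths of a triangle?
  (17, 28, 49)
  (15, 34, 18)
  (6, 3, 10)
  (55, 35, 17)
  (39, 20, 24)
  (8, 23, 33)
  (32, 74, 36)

(17,28,49): 17+28 ≤ 49 → not valid
(15,18,34): 15+18 ≤ 34 → not valid
(3,6,10): 3+6 ≤ 10 → not valid
(17,35,55): 17+35 ≤ 55 → not valid
(20,24,39): 20+24 > 39 → valid
(8,23,33): 8+23 ≤ 33 → not valid
(32,36,74): 32+36 ≤ 74 → not valid
1 of the 7 triples forms a triangle.

1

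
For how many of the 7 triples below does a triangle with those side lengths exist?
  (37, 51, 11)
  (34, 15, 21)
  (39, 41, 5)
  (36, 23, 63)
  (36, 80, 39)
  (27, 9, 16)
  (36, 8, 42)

(11,37,51): 11+37 ≤ 51 → not valid
(15,21,34): 15+21 > 34 → valid
(5,39,41): 5+39 > 41 → valid
(23,36,63): 23+36 ≤ 63 → not valid
(36,39,80): 36+39 ≤ 80 → not valid
(9,16,27): 9+16 ≤ 27 → not valid
(8,36,42): 8+36 > 42 → valid
3 of the 7 triples form a triangle.

3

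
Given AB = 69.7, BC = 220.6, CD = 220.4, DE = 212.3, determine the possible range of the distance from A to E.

The maximum is all hops collinear in one direction: 69.7 + 220.6 + 220.4 + 212.3 = 723.0.
The longest hop is 220.6; the others sum to 502.4. Since 220.6 ≤ 502.4, the path can fold back on itself completely, so the minimum distance is 0.

0 ≤ AE ≤ 723.0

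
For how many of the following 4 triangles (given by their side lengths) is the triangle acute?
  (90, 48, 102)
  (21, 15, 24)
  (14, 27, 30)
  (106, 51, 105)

(90,48,102): 48²+90² = 10404 = 102² → right
(21,15,24): 15²+21² = 666 > 576 = 24² → acute
(14,27,30): 14²+27² = 925 > 900 = 30² → acute
(106,51,105): 51²+105² = 13626 > 11236 = 106² → acute
3 of the 4 are acute.

3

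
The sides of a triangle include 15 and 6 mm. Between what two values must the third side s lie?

9 < s < 21 (mm)

By the triangle inequality, s must be less than 15 + 6 = 21 and greater than |15 − 6| = 9.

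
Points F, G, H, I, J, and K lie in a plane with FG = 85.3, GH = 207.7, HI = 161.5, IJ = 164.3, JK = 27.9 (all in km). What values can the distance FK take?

0 ≤ FK ≤ 646.7 km

The maximum is all hops collinear in one direction: 85.3 + 207.7 + 161.5 + 164.3 + 27.9 = 646.7.
The longest hop is 207.7; the others sum to 439.0. Since 207.7 ≤ 439.0, the path can fold back on itself completely, so the minimum distance is 0.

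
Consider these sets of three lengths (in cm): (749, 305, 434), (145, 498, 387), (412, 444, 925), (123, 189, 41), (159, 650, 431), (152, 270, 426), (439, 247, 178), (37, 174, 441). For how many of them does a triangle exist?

1

(305,434,749): 305+434 ≤ 749 → not valid
(145,387,498): 145+387 > 498 → valid
(412,444,925): 412+444 ≤ 925 → not valid
(41,123,189): 41+123 ≤ 189 → not valid
(159,431,650): 159+431 ≤ 650 → not valid
(152,270,426): 152+270 ≤ 426 → not valid
(178,247,439): 178+247 ≤ 439 → not valid
(37,174,441): 37+174 ≤ 441 → not valid
1 of the 8 triples forms a triangle.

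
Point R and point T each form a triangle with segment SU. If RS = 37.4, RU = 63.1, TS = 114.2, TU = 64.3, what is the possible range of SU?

From triangle RSU: |37.4 − 63.1| < SU < 37.4 + 63.1, i.e. 25.7 < SU < 100.5.
From triangle TSU: 49.9 < SU < 178.5.
Both must hold, so SU lies in the intersection.

49.9 < SU < 100.5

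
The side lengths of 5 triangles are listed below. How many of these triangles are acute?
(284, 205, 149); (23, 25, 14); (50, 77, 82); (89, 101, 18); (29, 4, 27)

(284,205,149): 149²+205² = 64226 < 80656 = 284² → obtuse
(23,25,14): 14²+23² = 725 > 625 = 25² → acute
(50,77,82): 50²+77² = 8429 > 6724 = 82² → acute
(89,101,18): 18²+89² = 8245 < 10201 = 101² → obtuse
(29,4,27): 4²+27² = 745 < 841 = 29² → obtuse
2 of the 5 are acute.

2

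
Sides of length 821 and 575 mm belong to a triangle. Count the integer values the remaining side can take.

The third side lies in the open interval (246, 1396).
Integers from 247 to 1395 inclusive: 1395 − 247 + 1 = 1149.

1149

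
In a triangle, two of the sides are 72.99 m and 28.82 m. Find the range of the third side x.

By the triangle inequality, x must be less than 72.99 + 28.82 = 101.81 and greater than |72.99 − 28.82| = 44.17.

44.17 < x < 101.81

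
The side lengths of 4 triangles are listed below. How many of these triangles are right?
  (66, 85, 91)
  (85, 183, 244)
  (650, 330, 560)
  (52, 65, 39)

(66,85,91): 66²+85² = 11581 > 8281 = 91² → acute
(85,183,244): 85²+183² = 40714 < 59536 = 244² → obtuse
(650,330,560): 330²+560² = 422500 = 650² → right
(52,65,39): 39²+52² = 4225 = 65² → right
2 of the 4 are right.

2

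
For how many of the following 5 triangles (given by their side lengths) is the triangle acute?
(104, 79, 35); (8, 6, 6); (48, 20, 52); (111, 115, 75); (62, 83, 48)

2

(104,79,35): 35²+79² = 7466 < 10816 = 104² → obtuse
(8,6,6): 6²+6² = 72 > 64 = 8² → acute
(48,20,52): 20²+48² = 2704 = 52² → right
(111,115,75): 75²+111² = 17946 > 13225 = 115² → acute
(62,83,48): 48²+62² = 6148 < 6889 = 83² → obtuse
2 of the 5 are acute.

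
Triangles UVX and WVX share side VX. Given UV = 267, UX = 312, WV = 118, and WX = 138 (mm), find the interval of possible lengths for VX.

45 < VX < 256

From triangle UVX: |267 − 312| < VX < 267 + 312, i.e. 45 < VX < 579.
From triangle WVX: 20 < VX < 256.
Both must hold, so VX lies in the intersection.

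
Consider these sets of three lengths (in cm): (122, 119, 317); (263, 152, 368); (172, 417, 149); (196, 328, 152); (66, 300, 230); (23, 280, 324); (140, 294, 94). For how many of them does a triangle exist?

(119,122,317): 119+122 ≤ 317 → not valid
(152,263,368): 152+263 > 368 → valid
(149,172,417): 149+172 ≤ 417 → not valid
(152,196,328): 152+196 > 328 → valid
(66,230,300): 66+230 ≤ 300 → not valid
(23,280,324): 23+280 ≤ 324 → not valid
(94,140,294): 94+140 ≤ 294 → not valid
2 of the 7 triples form a triangle.

2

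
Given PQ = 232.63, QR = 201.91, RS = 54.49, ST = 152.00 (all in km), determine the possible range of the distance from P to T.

0 ≤ PT ≤ 641.03 km

The maximum is all hops collinear in one direction: 232.63 + 201.91 + 54.49 + 152.00 = 641.03.
The longest hop is 232.63; the others sum to 408.40. Since 232.63 ≤ 408.40, the path can fold back on itself completely, so the minimum distance is 0.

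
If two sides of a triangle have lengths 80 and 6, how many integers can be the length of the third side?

The third side lies in the open interval (74, 86).
Integers from 75 to 85 inclusive: 85 − 75 + 1 = 11.

11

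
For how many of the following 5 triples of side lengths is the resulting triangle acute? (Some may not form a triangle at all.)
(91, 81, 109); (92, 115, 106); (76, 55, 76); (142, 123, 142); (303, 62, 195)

4

(91,81,109): 81²+91² = 14842 > 11881 = 109² → acute
(92,115,106): 92²+106² = 19700 > 13225 = 115² → acute
(76,55,76): 55²+76² = 8801 > 5776 = 76² → acute
(142,123,142): 123²+142² = 35293 > 20164 = 142² → acute
(303,62,195): 62+195 ≤ 303, not a triangle
4 of the 5 are acute.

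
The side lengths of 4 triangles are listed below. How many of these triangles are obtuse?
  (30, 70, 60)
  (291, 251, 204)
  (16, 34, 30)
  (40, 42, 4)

(30,70,60): 30²+60² = 4500 < 4900 = 70² → obtuse
(291,251,204): 204²+251² = 104617 > 84681 = 291² → acute
(16,34,30): 16²+30² = 1156 = 34² → right
(40,42,4): 4²+40² = 1616 < 1764 = 42² → obtuse
2 of the 4 are obtuse.

2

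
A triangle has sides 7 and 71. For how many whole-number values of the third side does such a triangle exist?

The third side lies in the open interval (64, 78).
Integers from 65 to 77 inclusive: 77 − 65 + 1 = 13.

13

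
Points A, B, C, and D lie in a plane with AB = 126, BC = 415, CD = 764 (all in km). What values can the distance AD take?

223 ≤ AD ≤ 1305 km

The maximum is all hops collinear in one direction: 126 + 415 + 764 = 1305.
The longest hop is 764; the others sum to 541. Folding the others back against it leaves at least 764 − 541 = 223.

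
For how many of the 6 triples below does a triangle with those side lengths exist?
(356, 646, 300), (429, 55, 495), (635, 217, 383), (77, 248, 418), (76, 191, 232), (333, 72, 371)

(300,356,646): 300+356 > 646 → valid
(55,429,495): 55+429 ≤ 495 → not valid
(217,383,635): 217+383 ≤ 635 → not valid
(77,248,418): 77+248 ≤ 418 → not valid
(76,191,232): 76+191 > 232 → valid
(72,333,371): 72+333 > 371 → valid
3 of the 6 triples form a triangle.

3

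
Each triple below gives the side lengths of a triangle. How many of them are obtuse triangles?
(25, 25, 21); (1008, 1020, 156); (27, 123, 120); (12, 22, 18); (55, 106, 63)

(25,25,21): 21²+25² = 1066 > 625 = 25² → acute
(1008,1020,156): 156²+1008² = 1040400 = 1020² → right
(27,123,120): 27²+120² = 15129 = 123² → right
(12,22,18): 12²+18² = 468 < 484 = 22² → obtuse
(55,106,63): 55²+63² = 6994 < 11236 = 106² → obtuse
2 of the 5 are obtuse.

2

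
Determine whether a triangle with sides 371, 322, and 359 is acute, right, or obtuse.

Compare the square of the longest side to the sum of squares of the other two: 322² + 359² = 232565 > 137641 = 371².

acute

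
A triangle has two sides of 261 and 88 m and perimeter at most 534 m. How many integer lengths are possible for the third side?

12

Triangle inequality: 173 < x < 349. Perimeter ≤ 534 gives x ≤ 534 − 261 − 88 = 185.
So 173 < x ≤ 185; integers 174 through 185: 12 values.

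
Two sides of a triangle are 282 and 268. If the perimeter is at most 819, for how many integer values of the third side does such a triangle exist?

255

Triangle inequality: 14 < x < 550. Perimeter ≤ 819 gives x ≤ 819 − 282 − 268 = 269.
So 14 < x ≤ 269; integers 15 through 269: 255 values.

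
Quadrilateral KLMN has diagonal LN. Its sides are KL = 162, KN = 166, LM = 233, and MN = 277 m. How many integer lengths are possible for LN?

From triangle KLN: 4 < LN < 328.
From triangle MLN: 44 < LN < 510.
Intersection: 44 < LN < 328, so integers 45 through 327: 283 values.

283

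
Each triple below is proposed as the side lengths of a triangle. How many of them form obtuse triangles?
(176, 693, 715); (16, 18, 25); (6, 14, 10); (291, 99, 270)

3

(176,693,715): 176²+693² = 511225 = 715² → right
(16,18,25): 16²+18² = 580 < 625 = 25² → obtuse
(6,14,10): 6²+10² = 136 < 196 = 14² → obtuse
(291,99,270): 99²+270² = 82701 < 84681 = 291² → obtuse
3 of the 4 are obtuse.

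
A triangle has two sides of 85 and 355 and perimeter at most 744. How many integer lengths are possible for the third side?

Triangle inequality: 270 < x < 440. Perimeter ≤ 744 gives x ≤ 744 − 85 − 355 = 304.
So 270 < x ≤ 304; integers 271 through 304: 34 values.

34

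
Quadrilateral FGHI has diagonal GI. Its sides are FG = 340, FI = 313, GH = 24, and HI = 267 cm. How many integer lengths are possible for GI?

From triangle FGI: 27 < GI < 653.
From triangle HGI: 243 < GI < 291.
Intersection: 243 < GI < 291, so integers 244 through 290: 47 values.

47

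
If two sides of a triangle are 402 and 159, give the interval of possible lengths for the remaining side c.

By the triangle inequality, c must be less than 402 + 159 = 561 and greater than |402 − 159| = 243.

243 < c < 561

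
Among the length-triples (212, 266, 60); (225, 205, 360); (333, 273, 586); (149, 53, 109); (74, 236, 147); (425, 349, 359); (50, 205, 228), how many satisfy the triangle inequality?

6

(60,212,266): 60+212 > 266 → valid
(205,225,360): 205+225 > 360 → valid
(273,333,586): 273+333 > 586 → valid
(53,109,149): 53+109 > 149 → valid
(74,147,236): 74+147 ≤ 236 → not valid
(349,359,425): 349+359 > 425 → valid
(50,205,228): 50+205 > 228 → valid
6 of the 7 triples form a triangle.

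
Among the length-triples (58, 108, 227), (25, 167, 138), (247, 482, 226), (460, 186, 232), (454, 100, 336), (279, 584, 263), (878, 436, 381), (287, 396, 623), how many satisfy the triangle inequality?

(58,108,227): 58+108 ≤ 227 → not valid
(25,138,167): 25+138 ≤ 167 → not valid
(226,247,482): 226+247 ≤ 482 → not valid
(186,232,460): 186+232 ≤ 460 → not valid
(100,336,454): 100+336 ≤ 454 → not valid
(263,279,584): 263+279 ≤ 584 → not valid
(381,436,878): 381+436 ≤ 878 → not valid
(287,396,623): 287+396 > 623 → valid
1 of the 8 triples forms a triangle.

1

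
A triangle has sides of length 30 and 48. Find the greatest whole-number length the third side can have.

The third side must be strictly less than 30 + 48 = 78.
The largest integer below 78 is 77.

77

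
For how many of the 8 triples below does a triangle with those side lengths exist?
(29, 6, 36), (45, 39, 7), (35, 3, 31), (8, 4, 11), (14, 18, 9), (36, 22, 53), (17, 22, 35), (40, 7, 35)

6

(6,29,36): 6+29 ≤ 36 → not valid
(7,39,45): 7+39 > 45 → valid
(3,31,35): 3+31 ≤ 35 → not valid
(4,8,11): 4+8 > 11 → valid
(9,14,18): 9+14 > 18 → valid
(22,36,53): 22+36 > 53 → valid
(17,22,35): 17+22 > 35 → valid
(7,35,40): 7+35 > 40 → valid
6 of the 8 triples form a triangle.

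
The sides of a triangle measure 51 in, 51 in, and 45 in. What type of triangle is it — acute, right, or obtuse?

Compare the square of the longest side to the sum of squares of the other two: 45² + 51² = 4626 > 2601 = 51².

acute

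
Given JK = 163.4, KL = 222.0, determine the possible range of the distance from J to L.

By the triangle inequality, |163.4 − 222.0| ≤ JL ≤ 163.4 + 222.0.

58.6 ≤ JL ≤ 385.4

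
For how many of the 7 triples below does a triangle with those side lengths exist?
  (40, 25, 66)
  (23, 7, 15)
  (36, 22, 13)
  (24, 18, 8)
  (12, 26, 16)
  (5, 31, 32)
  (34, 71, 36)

(25,40,66): 25+40 ≤ 66 → not valid
(7,15,23): 7+15 ≤ 23 → not valid
(13,22,36): 13+22 ≤ 36 → not valid
(8,18,24): 8+18 > 24 → valid
(12,16,26): 12+16 > 26 → valid
(5,31,32): 5+31 > 32 → valid
(34,36,71): 34+36 ≤ 71 → not valid
3 of the 7 triples form a triangle.

3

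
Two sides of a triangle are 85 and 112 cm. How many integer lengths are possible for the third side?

169

The third side lies in the open interval (27, 197).
Integers from 28 to 196 inclusive: 196 − 28 + 1 = 169.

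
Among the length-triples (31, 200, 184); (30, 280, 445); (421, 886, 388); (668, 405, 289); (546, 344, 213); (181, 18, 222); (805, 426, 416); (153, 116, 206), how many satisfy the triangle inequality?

5

(31,184,200): 31+184 > 200 → valid
(30,280,445): 30+280 ≤ 445 → not valid
(388,421,886): 388+421 ≤ 886 → not valid
(289,405,668): 289+405 > 668 → valid
(213,344,546): 213+344 > 546 → valid
(18,181,222): 18+181 ≤ 222 → not valid
(416,426,805): 416+426 > 805 → valid
(116,153,206): 116+153 > 206 → valid
5 of the 8 triples form a triangle.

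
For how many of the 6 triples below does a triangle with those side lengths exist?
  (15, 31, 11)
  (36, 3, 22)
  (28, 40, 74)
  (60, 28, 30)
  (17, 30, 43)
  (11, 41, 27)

(11,15,31): 11+15 ≤ 31 → not valid
(3,22,36): 3+22 ≤ 36 → not valid
(28,40,74): 28+40 ≤ 74 → not valid
(28,30,60): 28+30 ≤ 60 → not valid
(17,30,43): 17+30 > 43 → valid
(11,27,41): 11+27 ≤ 41 → not valid
1 of the 6 triples forms a triangle.

1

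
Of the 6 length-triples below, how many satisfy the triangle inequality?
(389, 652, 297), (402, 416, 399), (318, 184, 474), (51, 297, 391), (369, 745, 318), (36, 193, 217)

(297,389,652): 297+389 > 652 → valid
(399,402,416): 399+402 > 416 → valid
(184,318,474): 184+318 > 474 → valid
(51,297,391): 51+297 ≤ 391 → not valid
(318,369,745): 318+369 ≤ 745 → not valid
(36,193,217): 36+193 > 217 → valid
4 of the 6 triples form a triangle.

4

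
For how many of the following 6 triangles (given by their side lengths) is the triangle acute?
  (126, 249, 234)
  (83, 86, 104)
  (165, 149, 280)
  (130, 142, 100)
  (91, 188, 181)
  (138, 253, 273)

(126,249,234): 126²+234² = 70632 > 62001 = 249² → acute
(83,86,104): 83²+86² = 14285 > 10816 = 104² → acute
(165,149,280): 149²+165² = 49426 < 78400 = 280² → obtuse
(130,142,100): 100²+130² = 26900 > 20164 = 142² → acute
(91,188,181): 91²+181² = 41042 > 35344 = 188² → acute
(138,253,273): 138²+253² = 83053 > 74529 = 273² → acute
5 of the 6 are acute.

5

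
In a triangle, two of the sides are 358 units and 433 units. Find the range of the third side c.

By the triangle inequality, c must be less than 358 + 433 = 791 and greater than |358 − 433| = 75.

75 < c < 791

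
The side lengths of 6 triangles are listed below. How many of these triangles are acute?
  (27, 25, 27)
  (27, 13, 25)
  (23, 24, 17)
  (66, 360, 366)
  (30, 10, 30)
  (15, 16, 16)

5

(27,25,27): 25²+27² = 1354 > 729 = 27² → acute
(27,13,25): 13²+25² = 794 > 729 = 27² → acute
(23,24,17): 17²+23² = 818 > 576 = 24² → acute
(66,360,366): 66²+360² = 133956 = 366² → right
(30,10,30): 10²+30² = 1000 > 900 = 30² → acute
(15,16,16): 15²+16² = 481 > 256 = 16² → acute
5 of the 6 are acute.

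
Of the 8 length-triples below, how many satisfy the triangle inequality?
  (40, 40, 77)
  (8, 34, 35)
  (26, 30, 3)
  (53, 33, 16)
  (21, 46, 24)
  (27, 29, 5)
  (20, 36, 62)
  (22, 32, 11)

(40,40,77): 40+40 > 77 → valid
(8,34,35): 8+34 > 35 → valid
(3,26,30): 3+26 ≤ 30 → not valid
(16,33,53): 16+33 ≤ 53 → not valid
(21,24,46): 21+24 ≤ 46 → not valid
(5,27,29): 5+27 > 29 → valid
(20,36,62): 20+36 ≤ 62 → not valid
(11,22,32): 11+22 > 32 → valid
4 of the 8 triples form a triangle.

4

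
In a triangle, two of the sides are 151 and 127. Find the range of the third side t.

24 < t < 278

By the triangle inequality, t must be less than 151 + 127 = 278 and greater than |151 − 127| = 24.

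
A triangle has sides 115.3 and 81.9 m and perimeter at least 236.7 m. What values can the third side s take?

39.5 ≤ s < 197.2

Triangle inequality alone gives 33.4 < s < 197.2.
The perimeter condition gives s ≥ 236.7 − 115.3 − 81.9 = 39.5.
Intersecting the two: 39.5 ≤ s < 197.2.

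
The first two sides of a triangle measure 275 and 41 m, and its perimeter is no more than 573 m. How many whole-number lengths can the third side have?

23

Triangle inequality: 234 < x < 316. Perimeter ≤ 573 gives x ≤ 573 − 275 − 41 = 257.
So 234 < x ≤ 257; integers 235 through 257: 23 values.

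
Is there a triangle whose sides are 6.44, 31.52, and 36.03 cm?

The longest side is 36.03, and the other two sum to 37.96.
Since 37.96 > 36.03, the triangle inequality holds.

Yes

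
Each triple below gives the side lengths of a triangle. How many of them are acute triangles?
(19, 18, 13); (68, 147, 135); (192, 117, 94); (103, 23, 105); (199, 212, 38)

3

(19,18,13): 13²+18² = 493 > 361 = 19² → acute
(68,147,135): 68²+135² = 22849 > 21609 = 147² → acute
(192,117,94): 94²+117² = 22525 < 36864 = 192² → obtuse
(103,23,105): 23²+103² = 11138 > 11025 = 105² → acute
(199,212,38): 38²+199² = 41045 < 44944 = 212² → obtuse
3 of the 5 are acute.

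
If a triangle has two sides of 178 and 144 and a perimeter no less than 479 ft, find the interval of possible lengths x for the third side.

Triangle inequality alone gives 34 < x < 322.
The perimeter condition gives x ≥ 479 − 178 − 144 = 157.
Intersecting the two: 157 ≤ x < 322.

157 ≤ x < 322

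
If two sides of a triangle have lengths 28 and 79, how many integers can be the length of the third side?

The third side lies in the open interval (51, 107).
Integers from 52 to 106 inclusive: 106 − 52 + 1 = 55.

55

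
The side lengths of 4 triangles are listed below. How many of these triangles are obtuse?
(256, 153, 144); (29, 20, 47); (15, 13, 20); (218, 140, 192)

3

(256,153,144): 144²+153² = 44145 < 65536 = 256² → obtuse
(29,20,47): 20²+29² = 1241 < 2209 = 47² → obtuse
(15,13,20): 13²+15² = 394 < 400 = 20² → obtuse
(218,140,192): 140²+192² = 56464 > 47524 = 218² → acute
3 of the 4 are obtuse.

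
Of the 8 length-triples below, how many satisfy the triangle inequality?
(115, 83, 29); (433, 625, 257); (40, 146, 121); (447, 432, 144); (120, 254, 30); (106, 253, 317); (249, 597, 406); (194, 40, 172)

(29,83,115): 29+83 ≤ 115 → not valid
(257,433,625): 257+433 > 625 → valid
(40,121,146): 40+121 > 146 → valid
(144,432,447): 144+432 > 447 → valid
(30,120,254): 30+120 ≤ 254 → not valid
(106,253,317): 106+253 > 317 → valid
(249,406,597): 249+406 > 597 → valid
(40,172,194): 40+172 > 194 → valid
6 of the 8 triples form a triangle.

6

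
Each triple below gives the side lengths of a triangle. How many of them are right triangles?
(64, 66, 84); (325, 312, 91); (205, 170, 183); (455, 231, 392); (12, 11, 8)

(64,66,84): 64²+66² = 8452 > 7056 = 84² → acute
(325,312,91): 91²+312² = 105625 = 325² → right
(205,170,183): 170²+183² = 62389 > 42025 = 205² → acute
(455,231,392): 231²+392² = 207025 = 455² → right
(12,11,8): 8²+11² = 185 > 144 = 12² → acute
2 of the 5 are right.

2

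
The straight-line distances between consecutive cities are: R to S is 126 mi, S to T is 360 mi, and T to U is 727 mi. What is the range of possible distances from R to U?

The maximum is all hops collinear in one direction: 126 + 360 + 727 = 1213.
The longest hop is 727; the others sum to 486. Folding the others back against it leaves at least 727 − 486 = 241.

241 ≤ RU ≤ 1213 mi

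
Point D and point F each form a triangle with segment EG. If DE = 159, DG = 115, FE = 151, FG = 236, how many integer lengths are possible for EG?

188

From triangle DEG: 44 < EG < 274.
From triangle FEG: 85 < EG < 387.
Intersection: 85 < EG < 274, so integers 86 through 273: 188 values.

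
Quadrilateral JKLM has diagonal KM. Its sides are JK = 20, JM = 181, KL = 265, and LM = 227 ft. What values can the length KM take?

161 < KM < 201

From triangle JKM: |20 − 181| < KM < 20 + 181, i.e. 161 < KM < 201.
From triangle LKM: 38 < KM < 492.
Both must hold, so KM lies in the intersection.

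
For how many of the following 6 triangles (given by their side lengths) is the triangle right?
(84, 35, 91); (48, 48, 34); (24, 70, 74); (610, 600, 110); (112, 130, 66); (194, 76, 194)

4

(84,35,91): 35²+84² = 8281 = 91² → right
(48,48,34): 34²+48² = 3460 > 2304 = 48² → acute
(24,70,74): 24²+70² = 5476 = 74² → right
(610,600,110): 110²+600² = 372100 = 610² → right
(112,130,66): 66²+112² = 16900 = 130² → right
(194,76,194): 76²+194² = 43412 > 37636 = 194² → acute
4 of the 6 are right.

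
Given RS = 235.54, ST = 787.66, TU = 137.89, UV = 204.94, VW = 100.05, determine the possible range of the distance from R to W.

109.24 ≤ RW ≤ 1466.08

The maximum is all hops collinear in one direction: 235.54 + 787.66 + 137.89 + 204.94 + 100.05 = 1466.08.
The longest hop is 787.66; the others sum to 678.42. Folding the others back against it leaves at least 787.66 − 678.42 = 109.24.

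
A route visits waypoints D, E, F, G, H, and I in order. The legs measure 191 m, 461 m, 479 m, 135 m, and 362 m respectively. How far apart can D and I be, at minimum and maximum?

The maximum is all hops collinear in one direction: 191 + 461 + 479 + 135 + 362 = 1628.
The longest hop is 479; the others sum to 1149. Since 479 ≤ 1149, the path can fold back on itself completely, so the minimum distance is 0.

0 ≤ DI ≤ 1628 m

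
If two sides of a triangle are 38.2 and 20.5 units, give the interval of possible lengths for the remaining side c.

By the triangle inequality, c must be less than 38.2 + 20.5 = 58.7 and greater than |38.2 − 20.5| = 17.7.

17.7 < c < 58.7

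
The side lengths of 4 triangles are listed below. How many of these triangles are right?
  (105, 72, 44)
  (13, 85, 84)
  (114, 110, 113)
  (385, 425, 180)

(105,72,44): 44²+72² = 7120 < 11025 = 105² → obtuse
(13,85,84): 13²+84² = 7225 = 85² → right
(114,110,113): 110²+113² = 24869 > 12996 = 114² → acute
(385,425,180): 180²+385² = 180625 = 425² → right
2 of the 4 are right.

2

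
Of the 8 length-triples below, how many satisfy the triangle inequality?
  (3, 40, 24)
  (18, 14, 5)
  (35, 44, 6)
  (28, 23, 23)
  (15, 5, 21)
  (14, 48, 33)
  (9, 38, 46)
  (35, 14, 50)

3

(3,24,40): 3+24 ≤ 40 → not valid
(5,14,18): 5+14 > 18 → valid
(6,35,44): 6+35 ≤ 44 → not valid
(23,23,28): 23+23 > 28 → valid
(5,15,21): 5+15 ≤ 21 → not valid
(14,33,48): 14+33 ≤ 48 → not valid
(9,38,46): 9+38 > 46 → valid
(14,35,50): 14+35 ≤ 50 → not valid
3 of the 8 triples form a triangle.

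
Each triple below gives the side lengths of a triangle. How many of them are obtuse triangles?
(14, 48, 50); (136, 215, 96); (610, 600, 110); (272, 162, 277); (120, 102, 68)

(14,48,50): 14²+48² = 2500 = 50² → right
(136,215,96): 96²+136² = 27712 < 46225 = 215² → obtuse
(610,600,110): 110²+600² = 372100 = 610² → right
(272,162,277): 162²+272² = 100228 > 76729 = 277² → acute
(120,102,68): 68²+102² = 15028 > 14400 = 120² → acute
1 of the 5 is obtuse.

1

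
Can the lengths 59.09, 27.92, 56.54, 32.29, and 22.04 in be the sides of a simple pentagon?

Yes

A pentagon exists iff every side is shorter than the sum of the others — equivalently, the longest side is less than the sum of the rest.
Longest side 59.09 < 138.79 (sum of the remaining 4), so yes.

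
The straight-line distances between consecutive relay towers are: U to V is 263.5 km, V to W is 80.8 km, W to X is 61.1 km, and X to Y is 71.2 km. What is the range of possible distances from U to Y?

50.4 ≤ UY ≤ 476.6 km

The maximum is all hops collinear in one direction: 263.5 + 80.8 + 61.1 + 71.2 = 476.6.
The longest hop is 263.5; the others sum to 213.1. Folding the others back against it leaves at least 263.5 − 213.1 = 50.4.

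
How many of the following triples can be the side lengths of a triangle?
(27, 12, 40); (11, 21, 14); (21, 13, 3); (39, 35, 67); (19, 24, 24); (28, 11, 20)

(12,27,40): 12+27 ≤ 40 → not valid
(11,14,21): 11+14 > 21 → valid
(3,13,21): 3+13 ≤ 21 → not valid
(35,39,67): 35+39 > 67 → valid
(19,24,24): 19+24 > 24 → valid
(11,20,28): 11+20 > 28 → valid
4 of the 6 triples form a triangle.

4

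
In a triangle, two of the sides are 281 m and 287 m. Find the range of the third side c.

6 < c < 568 (m)

By the triangle inequality, c must be less than 281 + 287 = 568 and greater than |281 − 287| = 6.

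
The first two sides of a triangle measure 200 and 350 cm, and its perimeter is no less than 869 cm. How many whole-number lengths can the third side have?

231

Triangle inequality: 150 < x < 550. Perimeter ≥ 869 gives x ≥ 869 − 200 − 350 = 319.
So 319 ≤ x < 550; integers 319 through 549: 231 values.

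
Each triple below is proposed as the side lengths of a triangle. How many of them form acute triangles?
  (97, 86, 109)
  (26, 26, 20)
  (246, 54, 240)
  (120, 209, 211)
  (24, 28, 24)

4

(97,86,109): 86²+97² = 16805 > 11881 = 109² → acute
(26,26,20): 20²+26² = 1076 > 676 = 26² → acute
(246,54,240): 54²+240² = 60516 = 246² → right
(120,209,211): 120²+209² = 58081 > 44521 = 211² → acute
(24,28,24): 24²+24² = 1152 > 784 = 28² → acute
4 of the 5 are acute.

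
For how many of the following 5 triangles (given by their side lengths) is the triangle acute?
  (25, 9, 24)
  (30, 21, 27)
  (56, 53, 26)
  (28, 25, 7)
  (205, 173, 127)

4

(25,9,24): 9²+24² = 657 > 625 = 25² → acute
(30,21,27): 21²+27² = 1170 > 900 = 30² → acute
(56,53,26): 26²+53² = 3485 > 3136 = 56² → acute
(28,25,7): 7²+25² = 674 < 784 = 28² → obtuse
(205,173,127): 127²+173² = 46058 > 42025 = 205² → acute
4 of the 5 are acute.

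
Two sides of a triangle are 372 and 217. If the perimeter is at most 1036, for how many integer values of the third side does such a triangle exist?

Triangle inequality: 155 < x < 589. Perimeter ≤ 1036 gives x ≤ 1036 − 372 − 217 = 447.
So 155 < x ≤ 447; integers 156 through 447: 292 values.

292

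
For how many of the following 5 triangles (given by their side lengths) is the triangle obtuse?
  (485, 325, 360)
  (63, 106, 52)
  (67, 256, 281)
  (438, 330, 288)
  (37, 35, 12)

(485,325,360): 325²+360² = 235225 = 485² → right
(63,106,52): 52²+63² = 6673 < 11236 = 106² → obtuse
(67,256,281): 67²+256² = 70025 < 78961 = 281² → obtuse
(438,330,288): 288²+330² = 191844 = 438² → right
(37,35,12): 12²+35² = 1369 = 37² → right
2 of the 5 are obtuse.

2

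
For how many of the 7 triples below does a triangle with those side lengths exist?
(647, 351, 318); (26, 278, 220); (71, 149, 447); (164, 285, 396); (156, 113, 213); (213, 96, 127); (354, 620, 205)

4

(318,351,647): 318+351 > 647 → valid
(26,220,278): 26+220 ≤ 278 → not valid
(71,149,447): 71+149 ≤ 447 → not valid
(164,285,396): 164+285 > 396 → valid
(113,156,213): 113+156 > 213 → valid
(96,127,213): 96+127 > 213 → valid
(205,354,620): 205+354 ≤ 620 → not valid
4 of the 7 triples form a triangle.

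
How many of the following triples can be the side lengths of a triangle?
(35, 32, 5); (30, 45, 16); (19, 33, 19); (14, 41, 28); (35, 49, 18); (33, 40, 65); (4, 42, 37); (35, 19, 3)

6

(5,32,35): 5+32 > 35 → valid
(16,30,45): 16+30 > 45 → valid
(19,19,33): 19+19 > 33 → valid
(14,28,41): 14+28 > 41 → valid
(18,35,49): 18+35 > 49 → valid
(33,40,65): 33+40 > 65 → valid
(4,37,42): 4+37 ≤ 42 → not valid
(3,19,35): 3+19 ≤ 35 → not valid
6 of the 8 triples form a triangle.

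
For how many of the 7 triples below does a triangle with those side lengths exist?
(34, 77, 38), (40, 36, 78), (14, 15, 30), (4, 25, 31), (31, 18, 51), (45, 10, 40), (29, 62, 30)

(34,38,77): 34+38 ≤ 77 → not valid
(36,40,78): 36+40 ≤ 78 → not valid
(14,15,30): 14+15 ≤ 30 → not valid
(4,25,31): 4+25 ≤ 31 → not valid
(18,31,51): 18+31 ≤ 51 → not valid
(10,40,45): 10+40 > 45 → valid
(29,30,62): 29+30 ≤ 62 → not valid
1 of the 7 triples forms a triangle.

1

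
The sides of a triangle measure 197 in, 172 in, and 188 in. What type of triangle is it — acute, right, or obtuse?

Compare the square of the longest side to the sum of squares of the other two: 172² + 188² = 64928 > 38809 = 197².

acute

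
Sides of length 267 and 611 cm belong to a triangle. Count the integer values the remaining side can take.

The third side lies in the open interval (344, 878).
Integers from 345 to 877 inclusive: 877 − 345 + 1 = 533.

533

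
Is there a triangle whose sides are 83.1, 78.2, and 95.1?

The longest side is 95.1, and the other two sum to 161.3.
Since 161.3 > 95.1, the triangle inequality holds.

Yes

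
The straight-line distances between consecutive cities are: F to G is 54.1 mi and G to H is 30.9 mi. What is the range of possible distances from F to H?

23.2 ≤ FH ≤ 85.0 mi

By the triangle inequality, |54.1 − 30.9| ≤ FH ≤ 54.1 + 30.9.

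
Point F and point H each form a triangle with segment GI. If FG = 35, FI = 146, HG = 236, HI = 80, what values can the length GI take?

From triangle FGI: |35 − 146| < GI < 35 + 146, i.e. 111 < GI < 181.
From triangle HGI: 156 < GI < 316.
Both must hold, so GI lies in the intersection.

156 < GI < 181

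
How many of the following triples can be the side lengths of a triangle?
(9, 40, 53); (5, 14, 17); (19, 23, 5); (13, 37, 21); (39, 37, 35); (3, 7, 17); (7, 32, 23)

(9,40,53): 9+40 ≤ 53 → not valid
(5,14,17): 5+14 > 17 → valid
(5,19,23): 5+19 > 23 → valid
(13,21,37): 13+21 ≤ 37 → not valid
(35,37,39): 35+37 > 39 → valid
(3,7,17): 3+7 ≤ 17 → not valid
(7,23,32): 7+23 ≤ 32 → not valid
3 of the 7 triples form a triangle.

3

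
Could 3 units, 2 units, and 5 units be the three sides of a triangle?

The two shorter sides sum to 5, exactly equal to the longest side 5.
That gives only a degenerate (flat) triangle — the inequality must be strict.

No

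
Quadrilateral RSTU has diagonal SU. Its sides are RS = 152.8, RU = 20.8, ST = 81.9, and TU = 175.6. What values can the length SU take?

132.0 < SU < 173.6

From triangle RSU: |152.8 − 20.8| < SU < 152.8 + 20.8, i.e. 132.0 < SU < 173.6.
From triangle TSU: 93.7 < SU < 257.5.
Both must hold, so SU lies in the intersection.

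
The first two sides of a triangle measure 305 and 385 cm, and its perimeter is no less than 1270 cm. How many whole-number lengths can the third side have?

Triangle inequality: 80 < x < 690. Perimeter ≥ 1270 gives x ≥ 1270 − 305 − 385 = 580.
So 580 ≤ x < 690; integers 580 through 689: 110 values.

110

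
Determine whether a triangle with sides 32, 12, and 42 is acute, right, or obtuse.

Compare the square of the longest side to the sum of squares of the other two: 12² + 32² = 1168 < 1764 = 42².

obtuse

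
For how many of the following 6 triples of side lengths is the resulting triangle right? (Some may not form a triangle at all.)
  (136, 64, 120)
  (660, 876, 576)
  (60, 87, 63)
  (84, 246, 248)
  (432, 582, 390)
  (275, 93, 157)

(136,64,120): 64²+120² = 18496 = 136² → right
(660,876,576): 576²+660² = 767376 = 876² → right
(60,87,63): 60²+63² = 7569 = 87² → right
(84,246,248): 84²+246² = 67572 > 61504 = 248² → acute
(432,582,390): 390²+432² = 338724 = 582² → right
(275,93,157): 93+157 ≤ 275, not a triangle
4 of the 6 are right.

4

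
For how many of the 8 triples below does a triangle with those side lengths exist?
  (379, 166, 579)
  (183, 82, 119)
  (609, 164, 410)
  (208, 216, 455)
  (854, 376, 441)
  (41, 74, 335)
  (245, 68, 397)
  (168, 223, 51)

1

(166,379,579): 166+379 ≤ 579 → not valid
(82,119,183): 82+119 > 183 → valid
(164,410,609): 164+410 ≤ 609 → not valid
(208,216,455): 208+216 ≤ 455 → not valid
(376,441,854): 376+441 ≤ 854 → not valid
(41,74,335): 41+74 ≤ 335 → not valid
(68,245,397): 68+245 ≤ 397 → not valid
(51,168,223): 51+168 ≤ 223 → not valid
1 of the 8 triples forms a triangle.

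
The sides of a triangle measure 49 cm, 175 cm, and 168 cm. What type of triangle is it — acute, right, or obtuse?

right

Compare the square of the longest side to the sum of squares of the other two: 49² + 168² = 30625 = 175².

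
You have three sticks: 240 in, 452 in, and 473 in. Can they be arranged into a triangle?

Yes

The longest side is 473, and the other two sum to 692.
Since 692 > 473, the triangle inequality holds.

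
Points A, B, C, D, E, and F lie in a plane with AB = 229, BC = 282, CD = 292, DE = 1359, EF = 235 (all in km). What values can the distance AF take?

321 ≤ AF ≤ 2397 km

The maximum is all hops collinear in one direction: 229 + 282 + 292 + 1359 + 235 = 2397.
The longest hop is 1359; the others sum to 1038. Folding the others back against it leaves at least 1359 − 1038 = 321.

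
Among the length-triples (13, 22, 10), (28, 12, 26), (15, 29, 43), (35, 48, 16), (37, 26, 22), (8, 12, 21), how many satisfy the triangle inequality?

5

(10,13,22): 10+13 > 22 → valid
(12,26,28): 12+26 > 28 → valid
(15,29,43): 15+29 > 43 → valid
(16,35,48): 16+35 > 48 → valid
(22,26,37): 22+26 > 37 → valid
(8,12,21): 8+12 ≤ 21 → not valid
5 of the 6 triples form a triangle.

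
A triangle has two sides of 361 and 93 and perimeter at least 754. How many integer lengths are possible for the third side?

154

Triangle inequality: 268 < x < 454. Perimeter ≥ 754 gives x ≥ 754 − 361 − 93 = 300.
So 300 ≤ x < 454; integers 300 through 453: 154 values.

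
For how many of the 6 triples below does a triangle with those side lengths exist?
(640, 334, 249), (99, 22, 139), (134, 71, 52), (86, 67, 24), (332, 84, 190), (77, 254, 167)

1

(249,334,640): 249+334 ≤ 640 → not valid
(22,99,139): 22+99 ≤ 139 → not valid
(52,71,134): 52+71 ≤ 134 → not valid
(24,67,86): 24+67 > 86 → valid
(84,190,332): 84+190 ≤ 332 → not valid
(77,167,254): 77+167 ≤ 254 → not valid
1 of the 6 triples forms a triangle.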